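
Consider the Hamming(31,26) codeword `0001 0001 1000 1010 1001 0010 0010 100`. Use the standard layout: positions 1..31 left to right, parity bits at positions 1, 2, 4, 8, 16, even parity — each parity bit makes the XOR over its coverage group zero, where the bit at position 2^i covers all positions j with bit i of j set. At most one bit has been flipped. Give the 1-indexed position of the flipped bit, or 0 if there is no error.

s1: b1⊕b3⊕b5⊕b7⊕b9⊕b11⊕b13⊕b15⊕b17⊕b19⊕b21⊕b23⊕b25⊕b27⊕b29⊕b31 = 0⊕0⊕0⊕0⊕1⊕0⊕1⊕1⊕1⊕0⊕0⊕1⊕0⊕1⊕1⊕0 = 1
s2: b2⊕b3⊕b6⊕b7⊕b10⊕b11⊕b14⊕b15⊕b18⊕b19⊕b22⊕b23⊕b26⊕b27⊕b30⊕b31 = 0⊕0⊕0⊕0⊕0⊕0⊕0⊕1⊕0⊕0⊕0⊕1⊕0⊕1⊕0⊕0 = 1
s4: b4⊕b5⊕b6⊕b7⊕b12⊕b13⊕b14⊕b15⊕b20⊕b21⊕b22⊕b23⊕b28⊕b29⊕b30⊕b31 = 1⊕0⊕0⊕0⊕0⊕1⊕0⊕1⊕1⊕0⊕0⊕1⊕0⊕1⊕0⊕0 = 0
s8: b8⊕b9⊕b10⊕b11⊕b12⊕b13⊕b14⊕b15⊕b24⊕b25⊕b26⊕b27⊕b28⊕b29⊕b30⊕b31 = 1⊕1⊕0⊕0⊕0⊕1⊕0⊕1⊕0⊕0⊕0⊕1⊕0⊕1⊕0⊕0 = 0
s16: b16⊕b17⊕b18⊕b19⊕b20⊕b21⊕b22⊕b23⊕b24⊕b25⊕b26⊕b27⊕b28⊕b29⊕b30⊕b31 = 0⊕1⊕0⊕0⊕1⊕0⊕0⊕1⊕0⊕0⊕0⊕1⊕0⊕1⊕0⊕0 = 1
Syndrome (s16...s1) = 10011 → position 19.

19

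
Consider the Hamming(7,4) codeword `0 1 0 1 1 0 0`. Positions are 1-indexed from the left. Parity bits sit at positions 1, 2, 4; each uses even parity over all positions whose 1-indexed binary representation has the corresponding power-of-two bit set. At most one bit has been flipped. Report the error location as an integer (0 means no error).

3

s1: b1⊕b3⊕b5⊕b7 = 0⊕0⊕1⊕0 = 1
s2: b2⊕b3⊕b6⊕b7 = 1⊕0⊕0⊕0 = 1
s4: b4⊕b5⊕b6⊕b7 = 1⊕1⊕0⊕0 = 0
Syndrome (s4...s1) = 011 → position 3.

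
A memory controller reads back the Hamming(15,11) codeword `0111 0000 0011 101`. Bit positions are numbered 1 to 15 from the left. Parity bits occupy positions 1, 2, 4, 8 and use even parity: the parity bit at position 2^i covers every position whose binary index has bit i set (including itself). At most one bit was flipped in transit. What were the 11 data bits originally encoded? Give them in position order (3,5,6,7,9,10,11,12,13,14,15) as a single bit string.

10000011101

s1: b1⊕b3⊕b5⊕b7⊕b9⊕b11⊕b13⊕b15 = 0⊕1⊕0⊕0⊕0⊕1⊕1⊕1 = 0
s2: b2⊕b3⊕b6⊕b7⊕b10⊕b11⊕b14⊕b15 = 1⊕1⊕0⊕0⊕0⊕1⊕0⊕1 = 0
s4: b4⊕b5⊕b6⊕b7⊕b12⊕b13⊕b14⊕b15 = 1⊕0⊕0⊕0⊕1⊕1⊕0⊕1 = 0
s8: b8⊕b9⊕b10⊕b11⊕b12⊕b13⊕b14⊕b15 = 0⊕0⊕0⊕1⊕1⊕1⊕0⊕1 = 0
Syndrome (s8...s1) = 0000 → position 0 (no error).
No correction needed.
Data bits at positions 3,5,6,7,9,10,11,12,13,14,15: 10000011101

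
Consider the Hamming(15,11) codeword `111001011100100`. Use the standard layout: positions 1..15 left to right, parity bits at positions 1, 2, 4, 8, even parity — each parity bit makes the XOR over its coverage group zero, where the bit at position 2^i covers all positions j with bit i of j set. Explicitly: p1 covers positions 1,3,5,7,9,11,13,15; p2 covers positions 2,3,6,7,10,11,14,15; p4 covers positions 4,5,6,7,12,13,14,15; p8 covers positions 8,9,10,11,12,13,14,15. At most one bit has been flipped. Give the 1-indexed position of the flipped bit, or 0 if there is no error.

s1: b1⊕b3⊕b5⊕b7⊕b9⊕b11⊕b13⊕b15 = 1⊕1⊕0⊕0⊕1⊕0⊕1⊕0 = 0
s2: b2⊕b3⊕b6⊕b7⊕b10⊕b11⊕b14⊕b15 = 1⊕1⊕1⊕0⊕1⊕0⊕0⊕0 = 0
s4: b4⊕b5⊕b6⊕b7⊕b12⊕b13⊕b14⊕b15 = 0⊕0⊕1⊕0⊕0⊕1⊕0⊕0 = 0
s8: b8⊕b9⊕b10⊕b11⊕b12⊕b13⊕b14⊕b15 = 1⊕1⊕1⊕0⊕0⊕1⊕0⊕0 = 0
Syndrome (s8...s1) = 0000 → position 0 (no error).

0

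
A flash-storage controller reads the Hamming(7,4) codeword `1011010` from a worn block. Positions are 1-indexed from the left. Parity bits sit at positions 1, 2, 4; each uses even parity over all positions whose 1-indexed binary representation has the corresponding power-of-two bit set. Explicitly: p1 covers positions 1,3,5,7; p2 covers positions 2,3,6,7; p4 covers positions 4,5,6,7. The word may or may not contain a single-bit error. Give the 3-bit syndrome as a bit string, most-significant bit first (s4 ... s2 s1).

s1: b1⊕b3⊕b5⊕b7 = 1⊕1⊕0⊕0 = 0
s2: b2⊕b3⊕b6⊕b7 = 0⊕1⊕1⊕0 = 0
s4: b4⊕b5⊕b6⊕b7 = 1⊕0⊕1⊕0 = 0
Syndrome (s4...s1) = 000 → position 0 (no error).

000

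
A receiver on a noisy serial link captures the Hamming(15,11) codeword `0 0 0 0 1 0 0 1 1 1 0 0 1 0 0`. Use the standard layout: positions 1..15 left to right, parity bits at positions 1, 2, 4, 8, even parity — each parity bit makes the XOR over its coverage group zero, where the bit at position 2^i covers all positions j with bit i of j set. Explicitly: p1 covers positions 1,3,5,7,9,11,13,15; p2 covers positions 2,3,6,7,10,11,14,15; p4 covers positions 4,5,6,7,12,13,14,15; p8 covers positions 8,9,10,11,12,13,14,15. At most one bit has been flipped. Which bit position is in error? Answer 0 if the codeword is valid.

3

s1: b1⊕b3⊕b5⊕b7⊕b9⊕b11⊕b13⊕b15 = 0⊕0⊕1⊕0⊕1⊕0⊕1⊕0 = 1
s2: b2⊕b3⊕b6⊕b7⊕b10⊕b11⊕b14⊕b15 = 0⊕0⊕0⊕0⊕1⊕0⊕0⊕0 = 1
s4: b4⊕b5⊕b6⊕b7⊕b12⊕b13⊕b14⊕b15 = 0⊕1⊕0⊕0⊕0⊕1⊕0⊕0 = 0
s8: b8⊕b9⊕b10⊕b11⊕b12⊕b13⊕b14⊕b15 = 1⊕1⊕1⊕0⊕0⊕1⊕0⊕0 = 0
Syndrome (s8...s1) = 0011 → position 3.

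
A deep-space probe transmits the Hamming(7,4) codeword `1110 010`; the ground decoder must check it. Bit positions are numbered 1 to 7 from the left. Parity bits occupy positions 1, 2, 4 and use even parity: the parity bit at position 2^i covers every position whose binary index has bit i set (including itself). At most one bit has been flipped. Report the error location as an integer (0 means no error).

s1: b1⊕b3⊕b5⊕b7 = 1⊕1⊕0⊕0 = 0
s2: b2⊕b3⊕b6⊕b7 = 1⊕1⊕1⊕0 = 1
s4: b4⊕b5⊕b6⊕b7 = 0⊕0⊕1⊕0 = 1
Syndrome (s4...s1) = 110 → position 6.

6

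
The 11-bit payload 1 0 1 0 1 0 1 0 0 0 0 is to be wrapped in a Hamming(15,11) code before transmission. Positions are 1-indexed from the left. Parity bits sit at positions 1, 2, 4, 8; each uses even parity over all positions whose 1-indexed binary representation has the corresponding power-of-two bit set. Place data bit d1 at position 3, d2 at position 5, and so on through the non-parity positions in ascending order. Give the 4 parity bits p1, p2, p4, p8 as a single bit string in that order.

Place data bits at non-power-of-two positions: b3=1, b5=0, b6=1, b7=0, b9=1, b10=0, b11=1, b12=0, b13=0, b14=0, b15=0.
p1 = XOR of data positions {3,5,7,9,11,13,15} = 1⊕0⊕0⊕1⊕1⊕0⊕0 = 1
p2 = XOR of data positions {3,6,7,10,11,14,15} = 1⊕1⊕0⊕0⊕1⊕0⊕0 = 1
p4 = XOR of data positions {5,6,7,12,13,14,15} = 0⊕1⊕0⊕0⊕0⊕0⊕0 = 1
p8 = XOR of data positions {9,10,11,12,13,14,15} = 1⊕0⊕1⊕0⊕0⊕0⊕0 = 0
Parity bits p1,p2,p4,p8 = 1110

1110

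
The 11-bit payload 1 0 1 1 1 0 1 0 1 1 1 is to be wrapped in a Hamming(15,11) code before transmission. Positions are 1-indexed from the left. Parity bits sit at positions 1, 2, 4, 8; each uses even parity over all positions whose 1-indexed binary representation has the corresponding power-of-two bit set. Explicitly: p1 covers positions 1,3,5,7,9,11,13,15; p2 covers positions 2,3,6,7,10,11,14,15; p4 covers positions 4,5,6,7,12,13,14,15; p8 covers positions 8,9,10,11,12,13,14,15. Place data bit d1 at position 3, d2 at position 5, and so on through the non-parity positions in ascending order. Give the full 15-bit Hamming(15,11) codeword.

Place data bits at non-power-of-two positions: b3=1, b5=0, b6=1, b7=1, b9=1, b10=0, b11=1, b12=0, b13=1, b14=1, b15=1.
p1 = XOR of data positions {3,5,7,9,11,13,15} = 1⊕0⊕1⊕1⊕1⊕1⊕1 = 0
p2 = XOR of data positions {3,6,7,10,11,14,15} = 1⊕1⊕1⊕0⊕1⊕1⊕1 = 0
p4 = XOR of data positions {5,6,7,12,13,14,15} = 0⊕1⊕1⊕0⊕1⊕1⊕1 = 1
p8 = XOR of data positions {9,10,11,12,13,14,15} = 1⊕0⊕1⊕0⊕1⊕1⊕1 = 1
Codeword b1..b15 = 001101111010111

001101111010111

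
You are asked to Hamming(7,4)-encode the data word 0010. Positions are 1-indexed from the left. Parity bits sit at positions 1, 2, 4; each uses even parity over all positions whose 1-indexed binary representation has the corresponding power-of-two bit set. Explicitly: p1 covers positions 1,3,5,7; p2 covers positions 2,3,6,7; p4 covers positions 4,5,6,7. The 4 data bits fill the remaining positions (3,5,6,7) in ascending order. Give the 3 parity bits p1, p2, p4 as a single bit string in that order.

011

Place data bits at non-power-of-two positions: b3=0, b5=0, b6=1, b7=0.
p1 = XOR of data positions {3,5,7} = 0⊕0⊕0 = 0
p2 = XOR of data positions {3,6,7} = 0⊕1⊕0 = 1
p4 = XOR of data positions {5,6,7} = 0⊕1⊕0 = 1
Parity bits p1,p2,p4 = 011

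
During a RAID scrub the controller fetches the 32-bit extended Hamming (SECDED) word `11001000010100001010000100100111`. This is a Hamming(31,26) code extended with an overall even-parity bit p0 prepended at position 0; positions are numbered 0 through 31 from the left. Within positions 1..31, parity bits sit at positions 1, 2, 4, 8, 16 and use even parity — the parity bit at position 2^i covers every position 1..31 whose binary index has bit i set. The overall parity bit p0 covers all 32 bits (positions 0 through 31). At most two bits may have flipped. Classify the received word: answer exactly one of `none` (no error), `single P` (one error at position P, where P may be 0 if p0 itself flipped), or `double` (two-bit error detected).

double

s1: b1⊕b3⊕b5⊕b7⊕b9⊕b11⊕b13⊕b15⊕b17⊕b19⊕b21⊕b23⊕b25⊕b27⊕b29⊕b31 = 1⊕0⊕0⊕0⊕1⊕1⊕0⊕0⊕0⊕0⊕0⊕1⊕0⊕0⊕1⊕1 = 0
s2: b2⊕b3⊕b6⊕b7⊕b10⊕b11⊕b14⊕b15⊕b18⊕b19⊕b22⊕b23⊕b26⊕b27⊕b30⊕b31 = 0⊕0⊕0⊕0⊕0⊕1⊕0⊕0⊕1⊕0⊕0⊕1⊕1⊕0⊕1⊕1 = 0
s4: b4⊕b5⊕b6⊕b7⊕b12⊕b13⊕b14⊕b15⊕b20⊕b21⊕b22⊕b23⊕b28⊕b29⊕b30⊕b31 = 1⊕0⊕0⊕0⊕0⊕0⊕0⊕0⊕0⊕0⊕0⊕1⊕0⊕1⊕1⊕1 = 1
s8: b8⊕b9⊕b10⊕b11⊕b12⊕b13⊕b14⊕b15⊕b24⊕b25⊕b26⊕b27⊕b28⊕b29⊕b30⊕b31 = 0⊕1⊕0⊕1⊕0⊕0⊕0⊕0⊕0⊕0⊕1⊕0⊕0⊕1⊕1⊕1 = 0
s16: b16⊕b17⊕b18⊕b19⊕b20⊕b21⊕b22⊕b23⊕b24⊕b25⊕b26⊕b27⊕b28⊕b29⊕b30⊕b31 = 1⊕0⊕1⊕0⊕0⊕0⊕0⊕1⊕0⊕0⊕1⊕0⊕0⊕1⊕1⊕1 = 1
Syndrome (s16...s1) = 10100 → position 20.
Overall parity (XOR of all 32 bits, including p0): 1⊕1⊕0⊕0⊕1⊕0⊕0⊕0⊕0⊕1⊕0⊕1⊕0⊕0⊕0⊕0⊕1⊕0⊕1⊕0⊕0⊕0⊕0⊕1⊕0⊕0⊕1⊕0⊕0⊕1⊕1⊕1 = 0
Overall=0, syndrome position=20 → double-bit error detected (uncorrectable).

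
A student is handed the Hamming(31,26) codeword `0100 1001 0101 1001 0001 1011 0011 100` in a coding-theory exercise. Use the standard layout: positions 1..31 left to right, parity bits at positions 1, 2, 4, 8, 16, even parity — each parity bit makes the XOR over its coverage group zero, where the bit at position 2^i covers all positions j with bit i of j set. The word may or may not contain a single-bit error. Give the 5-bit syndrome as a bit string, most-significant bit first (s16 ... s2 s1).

s1: b1⊕b3⊕b5⊕b7⊕b9⊕b11⊕b13⊕b15⊕b17⊕b19⊕b21⊕b23⊕b25⊕b27⊕b29⊕b31 = 0⊕0⊕1⊕0⊕0⊕0⊕1⊕0⊕0⊕0⊕1⊕1⊕0⊕1⊕1⊕0 = 0
s2: b2⊕b3⊕b6⊕b7⊕b10⊕b11⊕b14⊕b15⊕b18⊕b19⊕b22⊕b23⊕b26⊕b27⊕b30⊕b31 = 1⊕0⊕0⊕0⊕1⊕0⊕0⊕0⊕0⊕0⊕0⊕1⊕0⊕1⊕0⊕0 = 0
s4: b4⊕b5⊕b6⊕b7⊕b12⊕b13⊕b14⊕b15⊕b20⊕b21⊕b22⊕b23⊕b28⊕b29⊕b30⊕b31 = 0⊕1⊕0⊕0⊕1⊕1⊕0⊕0⊕1⊕1⊕0⊕1⊕1⊕1⊕0⊕0 = 0
s8: b8⊕b9⊕b10⊕b11⊕b12⊕b13⊕b14⊕b15⊕b24⊕b25⊕b26⊕b27⊕b28⊕b29⊕b30⊕b31 = 1⊕0⊕1⊕0⊕1⊕1⊕0⊕0⊕1⊕0⊕0⊕1⊕1⊕1⊕0⊕0 = 0
s16: b16⊕b17⊕b18⊕b19⊕b20⊕b21⊕b22⊕b23⊕b24⊕b25⊕b26⊕b27⊕b28⊕b29⊕b30⊕b31 = 1⊕0⊕0⊕0⊕1⊕1⊕0⊕1⊕1⊕0⊕0⊕1⊕1⊕1⊕0⊕0 = 0
Syndrome (s16...s1) = 00000 → position 0 (no error).

00000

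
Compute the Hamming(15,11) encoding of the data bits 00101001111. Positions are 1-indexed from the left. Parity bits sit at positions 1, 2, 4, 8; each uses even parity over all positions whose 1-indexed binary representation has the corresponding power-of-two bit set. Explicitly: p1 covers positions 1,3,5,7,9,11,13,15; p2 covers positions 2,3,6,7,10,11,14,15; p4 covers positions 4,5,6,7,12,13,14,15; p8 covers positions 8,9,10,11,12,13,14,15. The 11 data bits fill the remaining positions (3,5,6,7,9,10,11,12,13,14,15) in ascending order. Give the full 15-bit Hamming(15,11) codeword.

110101011001111

Place data bits at non-power-of-two positions: b3=0, b5=0, b6=1, b7=0, b9=1, b10=0, b11=0, b12=1, b13=1, b14=1, b15=1.
p1 = XOR of data positions {3,5,7,9,11,13,15} = 0⊕0⊕0⊕1⊕0⊕1⊕1 = 1
p2 = XOR of data positions {3,6,7,10,11,14,15} = 0⊕1⊕0⊕0⊕0⊕1⊕1 = 1
p4 = XOR of data positions {5,6,7,12,13,14,15} = 0⊕1⊕0⊕1⊕1⊕1⊕1 = 1
p8 = XOR of data positions {9,10,11,12,13,14,15} = 1⊕0⊕0⊕1⊕1⊕1⊕1 = 1
Codeword b1..b15 = 110101011001111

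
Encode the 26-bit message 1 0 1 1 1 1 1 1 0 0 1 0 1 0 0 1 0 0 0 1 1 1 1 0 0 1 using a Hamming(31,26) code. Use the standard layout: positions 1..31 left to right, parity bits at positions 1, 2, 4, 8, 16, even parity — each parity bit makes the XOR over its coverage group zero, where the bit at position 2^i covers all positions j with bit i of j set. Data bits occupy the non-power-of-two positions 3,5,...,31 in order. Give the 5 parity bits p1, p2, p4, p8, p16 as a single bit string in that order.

10101

Place data bits at non-power-of-two positions: b3=1, b5=0, b6=1, b7=1, b9=1, b10=1, b11=1, b12=1, b13=0, b14=0, b15=1, b17=0, b18=1, b19=0, b20=0, b21=1, b22=0, b23=0, b24=0, b25=1, b26=1, b27=1, b28=1, b29=0, b30=0, b31=1.
p1 = XOR of data positions {3,5,7,9,11,13,15,17,19,21,23,25,27,29,31} = 1⊕0⊕1⊕1⊕1⊕0⊕1⊕0⊕0⊕1⊕0⊕1⊕1⊕0⊕1 = 1
p2 = XOR of data positions {3,6,7,10,11,14,15,18,19,22,23,26,27,30,31} = 1⊕1⊕1⊕1⊕1⊕0⊕1⊕1⊕0⊕0⊕0⊕1⊕1⊕0⊕1 = 0
p4 = XOR of data positions {5,6,7,12,13,14,15,20,21,22,23,28,29,30,31} = 0⊕1⊕1⊕1⊕0⊕0⊕1⊕0⊕1⊕0⊕0⊕1⊕0⊕0⊕1 = 1
p8 = XOR of data positions {9,10,11,12,13,14,15,24,25,26,27,28,29,30,31} = 1⊕1⊕1⊕1⊕0⊕0⊕1⊕0⊕1⊕1⊕1⊕1⊕0⊕0⊕1 = 0
p16 = XOR of data positions {17,18,19,20,21,22,23,24,25,26,27,28,29,30,31} = 0⊕1⊕0⊕0⊕1⊕0⊕0⊕0⊕1⊕1⊕1⊕1⊕0⊕0⊕1 = 1
Parity bits p1,p2,p4,p8,p16 = 10101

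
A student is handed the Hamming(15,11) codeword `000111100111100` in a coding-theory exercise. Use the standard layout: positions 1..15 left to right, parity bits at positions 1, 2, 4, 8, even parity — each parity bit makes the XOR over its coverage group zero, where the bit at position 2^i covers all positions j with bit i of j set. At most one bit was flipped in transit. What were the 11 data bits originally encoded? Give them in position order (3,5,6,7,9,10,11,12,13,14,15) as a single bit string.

s1: b1⊕b3⊕b5⊕b7⊕b9⊕b11⊕b13⊕b15 = 0⊕0⊕1⊕1⊕0⊕1⊕1⊕0 = 0
s2: b2⊕b3⊕b6⊕b7⊕b10⊕b11⊕b14⊕b15 = 0⊕0⊕1⊕1⊕1⊕1⊕0⊕0 = 0
s4: b4⊕b5⊕b6⊕b7⊕b12⊕b13⊕b14⊕b15 = 1⊕1⊕1⊕1⊕1⊕1⊕0⊕0 = 0
s8: b8⊕b9⊕b10⊕b11⊕b12⊕b13⊕b14⊕b15 = 0⊕0⊕1⊕1⊕1⊕1⊕0⊕0 = 0
Syndrome (s8...s1) = 0000 → position 0 (no error).
No correction needed.
Data bits at positions 3,5,6,7,9,10,11,12,13,14,15: 01110111100

01110111100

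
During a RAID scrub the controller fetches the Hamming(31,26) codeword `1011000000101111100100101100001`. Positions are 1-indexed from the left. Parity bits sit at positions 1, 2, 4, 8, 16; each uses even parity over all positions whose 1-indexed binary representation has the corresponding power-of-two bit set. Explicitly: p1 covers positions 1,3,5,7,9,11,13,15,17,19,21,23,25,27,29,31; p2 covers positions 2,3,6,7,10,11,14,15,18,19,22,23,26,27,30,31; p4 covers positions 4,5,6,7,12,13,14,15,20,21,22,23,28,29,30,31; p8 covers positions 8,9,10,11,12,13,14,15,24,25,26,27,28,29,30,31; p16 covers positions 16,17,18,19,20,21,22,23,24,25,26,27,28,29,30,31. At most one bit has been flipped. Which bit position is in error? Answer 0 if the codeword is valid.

31

s1: b1⊕b3⊕b5⊕b7⊕b9⊕b11⊕b13⊕b15⊕b17⊕b19⊕b21⊕b23⊕b25⊕b27⊕b29⊕b31 = 1⊕1⊕0⊕0⊕0⊕1⊕1⊕1⊕1⊕0⊕0⊕1⊕1⊕0⊕0⊕1 = 1
s2: b2⊕b3⊕b6⊕b7⊕b10⊕b11⊕b14⊕b15⊕b18⊕b19⊕b22⊕b23⊕b26⊕b27⊕b30⊕b31 = 0⊕1⊕0⊕0⊕0⊕1⊕1⊕1⊕0⊕0⊕0⊕1⊕1⊕0⊕0⊕1 = 1
s4: b4⊕b5⊕b6⊕b7⊕b12⊕b13⊕b14⊕b15⊕b20⊕b21⊕b22⊕b23⊕b28⊕b29⊕b30⊕b31 = 1⊕0⊕0⊕0⊕0⊕1⊕1⊕1⊕1⊕0⊕0⊕1⊕0⊕0⊕0⊕1 = 1
s8: b8⊕b9⊕b10⊕b11⊕b12⊕b13⊕b14⊕b15⊕b24⊕b25⊕b26⊕b27⊕b28⊕b29⊕b30⊕b31 = 0⊕0⊕0⊕1⊕0⊕1⊕1⊕1⊕0⊕1⊕1⊕0⊕0⊕0⊕0⊕1 = 1
s16: b16⊕b17⊕b18⊕b19⊕b20⊕b21⊕b22⊕b23⊕b24⊕b25⊕b26⊕b27⊕b28⊕b29⊕b30⊕b31 = 1⊕1⊕0⊕0⊕1⊕0⊕0⊕1⊕0⊕1⊕1⊕0⊕0⊕0⊕0⊕1 = 1
Syndrome (s16...s1) = 11111 → position 31.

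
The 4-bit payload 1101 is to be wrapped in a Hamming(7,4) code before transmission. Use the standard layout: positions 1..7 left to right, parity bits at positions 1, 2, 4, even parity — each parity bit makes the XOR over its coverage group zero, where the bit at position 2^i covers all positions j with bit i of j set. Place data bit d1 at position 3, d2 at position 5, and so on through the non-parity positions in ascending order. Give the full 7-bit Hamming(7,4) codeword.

Place data bits at non-power-of-two positions: b3=1, b5=1, b6=0, b7=1.
p1 = XOR of data positions {3,5,7} = 1⊕1⊕1 = 1
p2 = XOR of data positions {3,6,7} = 1⊕0⊕1 = 0
p4 = XOR of data positions {5,6,7} = 1⊕0⊕1 = 0
Codeword b1..b7 = 1010101

1010101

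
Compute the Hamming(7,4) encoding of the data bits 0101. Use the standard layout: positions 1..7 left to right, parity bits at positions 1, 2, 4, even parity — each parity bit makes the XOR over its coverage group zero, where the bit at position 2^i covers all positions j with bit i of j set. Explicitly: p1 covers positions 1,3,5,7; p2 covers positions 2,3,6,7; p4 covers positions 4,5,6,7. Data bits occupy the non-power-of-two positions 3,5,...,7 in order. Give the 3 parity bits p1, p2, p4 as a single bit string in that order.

010

Place data bits at non-power-of-two positions: b3=0, b5=1, b6=0, b7=1.
p1 = XOR of data positions {3,5,7} = 0⊕1⊕1 = 0
p2 = XOR of data positions {3,6,7} = 0⊕0⊕1 = 1
p4 = XOR of data positions {5,6,7} = 1⊕0⊕1 = 0
Parity bits p1,p2,p4 = 010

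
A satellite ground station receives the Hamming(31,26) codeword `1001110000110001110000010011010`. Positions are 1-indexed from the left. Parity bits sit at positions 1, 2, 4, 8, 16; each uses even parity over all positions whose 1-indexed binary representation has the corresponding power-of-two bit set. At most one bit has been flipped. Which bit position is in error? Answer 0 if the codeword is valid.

s1: b1⊕b3⊕b5⊕b7⊕b9⊕b11⊕b13⊕b15⊕b17⊕b19⊕b21⊕b23⊕b25⊕b27⊕b29⊕b31 = 1⊕0⊕1⊕0⊕0⊕1⊕0⊕0⊕1⊕0⊕0⊕0⊕0⊕1⊕0⊕0 = 1
s2: b2⊕b3⊕b6⊕b7⊕b10⊕b11⊕b14⊕b15⊕b18⊕b19⊕b22⊕b23⊕b26⊕b27⊕b30⊕b31 = 0⊕0⊕1⊕0⊕0⊕1⊕0⊕0⊕1⊕0⊕0⊕0⊕0⊕1⊕1⊕0 = 1
s4: b4⊕b5⊕b6⊕b7⊕b12⊕b13⊕b14⊕b15⊕b20⊕b21⊕b22⊕b23⊕b28⊕b29⊕b30⊕b31 = 1⊕1⊕1⊕0⊕1⊕0⊕0⊕0⊕0⊕0⊕0⊕0⊕1⊕0⊕1⊕0 = 0
s8: b8⊕b9⊕b10⊕b11⊕b12⊕b13⊕b14⊕b15⊕b24⊕b25⊕b26⊕b27⊕b28⊕b29⊕b30⊕b31 = 0⊕0⊕0⊕1⊕1⊕0⊕0⊕0⊕1⊕0⊕0⊕1⊕1⊕0⊕1⊕0 = 0
s16: b16⊕b17⊕b18⊕b19⊕b20⊕b21⊕b22⊕b23⊕b24⊕b25⊕b26⊕b27⊕b28⊕b29⊕b30⊕b31 = 1⊕1⊕1⊕0⊕0⊕0⊕0⊕0⊕1⊕0⊕0⊕1⊕1⊕0⊕1⊕0 = 1
Syndrome (s16...s1) = 10011 → position 19.

19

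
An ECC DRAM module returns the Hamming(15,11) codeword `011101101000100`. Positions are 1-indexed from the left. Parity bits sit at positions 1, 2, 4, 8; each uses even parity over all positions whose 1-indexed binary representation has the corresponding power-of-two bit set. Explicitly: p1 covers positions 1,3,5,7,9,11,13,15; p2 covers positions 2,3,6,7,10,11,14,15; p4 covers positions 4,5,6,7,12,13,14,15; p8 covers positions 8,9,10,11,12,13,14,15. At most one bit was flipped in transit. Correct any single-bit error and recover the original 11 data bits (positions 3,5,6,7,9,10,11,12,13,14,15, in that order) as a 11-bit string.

10111000100

s1: b1⊕b3⊕b5⊕b7⊕b9⊕b11⊕b13⊕b15 = 0⊕1⊕0⊕1⊕1⊕0⊕1⊕0 = 0
s2: b2⊕b3⊕b6⊕b7⊕b10⊕b11⊕b14⊕b15 = 1⊕1⊕1⊕1⊕0⊕0⊕0⊕0 = 0
s4: b4⊕b5⊕b6⊕b7⊕b12⊕b13⊕b14⊕b15 = 1⊕0⊕1⊕1⊕0⊕1⊕0⊕0 = 0
s8: b8⊕b9⊕b10⊕b11⊕b12⊕b13⊕b14⊕b15 = 0⊕1⊕0⊕0⊕0⊕1⊕0⊕0 = 0
Syndrome (s8...s1) = 0000 → position 0 (no error).
No correction needed.
Data bits at positions 3,5,6,7,9,10,11,12,13,14,15: 10111000100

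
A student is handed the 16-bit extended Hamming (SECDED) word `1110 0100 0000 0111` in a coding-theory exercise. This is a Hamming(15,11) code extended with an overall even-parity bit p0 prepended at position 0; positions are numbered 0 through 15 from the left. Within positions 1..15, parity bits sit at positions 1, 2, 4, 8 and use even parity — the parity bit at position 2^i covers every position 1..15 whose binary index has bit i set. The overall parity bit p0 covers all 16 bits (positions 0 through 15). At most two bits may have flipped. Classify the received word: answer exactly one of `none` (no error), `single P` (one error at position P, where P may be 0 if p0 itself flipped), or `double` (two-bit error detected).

s1: b1⊕b3⊕b5⊕b7⊕b9⊕b11⊕b13⊕b15 = 1⊕0⊕1⊕0⊕0⊕0⊕1⊕1 = 0
s2: b2⊕b3⊕b6⊕b7⊕b10⊕b11⊕b14⊕b15 = 1⊕0⊕0⊕0⊕0⊕0⊕1⊕1 = 1
s4: b4⊕b5⊕b6⊕b7⊕b12⊕b13⊕b14⊕b15 = 0⊕1⊕0⊕0⊕0⊕1⊕1⊕1 = 0
s8: b8⊕b9⊕b10⊕b11⊕b12⊕b13⊕b14⊕b15 = 0⊕0⊕0⊕0⊕0⊕1⊕1⊕1 = 1
Syndrome (s8...s1) = 1010 → position 10.
Overall parity (XOR of all 16 bits, including p0): 1⊕1⊕1⊕0⊕0⊕1⊕0⊕0⊕0⊕0⊕0⊕0⊕0⊕1⊕1⊕1 = 1
Overall=1, syndrome position=10 → single-bit error at position 10.

single 10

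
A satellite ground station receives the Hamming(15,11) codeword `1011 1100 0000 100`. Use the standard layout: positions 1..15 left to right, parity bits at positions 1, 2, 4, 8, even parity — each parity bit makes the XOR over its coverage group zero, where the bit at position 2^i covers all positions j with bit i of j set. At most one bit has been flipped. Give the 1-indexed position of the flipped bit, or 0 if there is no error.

s1: b1⊕b3⊕b5⊕b7⊕b9⊕b11⊕b13⊕b15 = 1⊕1⊕1⊕0⊕0⊕0⊕1⊕0 = 0
s2: b2⊕b3⊕b6⊕b7⊕b10⊕b11⊕b14⊕b15 = 0⊕1⊕1⊕0⊕0⊕0⊕0⊕0 = 0
s4: b4⊕b5⊕b6⊕b7⊕b12⊕b13⊕b14⊕b15 = 1⊕1⊕1⊕0⊕0⊕1⊕0⊕0 = 0
s8: b8⊕b9⊕b10⊕b11⊕b12⊕b13⊕b14⊕b15 = 0⊕0⊕0⊕0⊕0⊕1⊕0⊕0 = 1
Syndrome (s8...s1) = 1000 → position 8.

8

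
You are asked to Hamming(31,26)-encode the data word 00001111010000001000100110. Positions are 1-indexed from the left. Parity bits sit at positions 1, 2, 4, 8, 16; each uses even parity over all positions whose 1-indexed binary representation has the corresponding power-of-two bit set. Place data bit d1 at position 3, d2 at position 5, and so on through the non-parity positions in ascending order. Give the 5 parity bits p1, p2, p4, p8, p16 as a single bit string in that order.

10100

Place data bits at non-power-of-two positions: b3=0, b5=0, b6=0, b7=0, b9=1, b10=1, b11=1, b12=1, b13=0, b14=1, b15=0, b17=0, b18=0, b19=0, b20=0, b21=0, b22=1, b23=0, b24=0, b25=0, b26=1, b27=0, b28=0, b29=1, b30=1, b31=0.
p1 = XOR of data positions {3,5,7,9,11,13,15,17,19,21,23,25,27,29,31} = 0⊕0⊕0⊕1⊕1⊕0⊕0⊕0⊕0⊕0⊕0⊕0⊕0⊕1⊕0 = 1
p2 = XOR of data positions {3,6,7,10,11,14,15,18,19,22,23,26,27,30,31} = 0⊕0⊕0⊕1⊕1⊕1⊕0⊕0⊕0⊕1⊕0⊕1⊕0⊕1⊕0 = 0
p4 = XOR of data positions {5,6,7,12,13,14,15,20,21,22,23,28,29,30,31} = 0⊕0⊕0⊕1⊕0⊕1⊕0⊕0⊕0⊕1⊕0⊕0⊕1⊕1⊕0 = 1
p8 = XOR of data positions {9,10,11,12,13,14,15,24,25,26,27,28,29,30,31} = 1⊕1⊕1⊕1⊕0⊕1⊕0⊕0⊕0⊕1⊕0⊕0⊕1⊕1⊕0 = 0
p16 = XOR of data positions {17,18,19,20,21,22,23,24,25,26,27,28,29,30,31} = 0⊕0⊕0⊕0⊕0⊕1⊕0⊕0⊕0⊕1⊕0⊕0⊕1⊕1⊕0 = 0
Parity bits p1,p2,p4,p8,p16 = 10100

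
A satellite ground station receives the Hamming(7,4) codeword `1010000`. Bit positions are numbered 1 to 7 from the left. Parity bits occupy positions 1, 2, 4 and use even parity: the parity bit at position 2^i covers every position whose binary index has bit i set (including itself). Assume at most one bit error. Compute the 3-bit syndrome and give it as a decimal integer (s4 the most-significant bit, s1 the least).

2

s1: b1⊕b3⊕b5⊕b7 = 1⊕1⊕0⊕0 = 0
s2: b2⊕b3⊕b6⊕b7 = 0⊕1⊕0⊕0 = 1
s4: b4⊕b5⊕b6⊕b7 = 0⊕0⊕0⊕0 = 0
Syndrome (s4...s1) = 010 → position 2.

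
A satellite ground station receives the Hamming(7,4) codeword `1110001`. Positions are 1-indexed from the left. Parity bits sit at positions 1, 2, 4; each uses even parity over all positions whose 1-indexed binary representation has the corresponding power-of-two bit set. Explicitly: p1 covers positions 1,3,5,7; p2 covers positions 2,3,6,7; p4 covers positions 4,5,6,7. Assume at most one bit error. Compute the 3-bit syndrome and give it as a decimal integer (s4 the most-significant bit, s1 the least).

s1: b1⊕b3⊕b5⊕b7 = 1⊕1⊕0⊕1 = 1
s2: b2⊕b3⊕b6⊕b7 = 1⊕1⊕0⊕1 = 1
s4: b4⊕b5⊕b6⊕b7 = 0⊕0⊕0⊕1 = 1
Syndrome (s4...s1) = 111 → position 7.

7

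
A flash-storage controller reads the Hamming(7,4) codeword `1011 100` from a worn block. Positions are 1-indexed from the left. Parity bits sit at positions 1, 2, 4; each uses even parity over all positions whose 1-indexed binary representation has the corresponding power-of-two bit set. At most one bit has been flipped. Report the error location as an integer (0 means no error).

s1: b1⊕b3⊕b5⊕b7 = 1⊕1⊕1⊕0 = 1
s2: b2⊕b3⊕b6⊕b7 = 0⊕1⊕0⊕0 = 1
s4: b4⊕b5⊕b6⊕b7 = 1⊕1⊕0⊕0 = 0
Syndrome (s4...s1) = 011 → position 3.

3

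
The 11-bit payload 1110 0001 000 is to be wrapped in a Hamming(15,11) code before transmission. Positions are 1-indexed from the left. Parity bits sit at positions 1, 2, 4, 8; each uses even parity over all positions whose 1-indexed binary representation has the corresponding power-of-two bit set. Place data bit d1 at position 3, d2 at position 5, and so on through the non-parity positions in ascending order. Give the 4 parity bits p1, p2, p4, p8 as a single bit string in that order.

0011

Place data bits at non-power-of-two positions: b3=1, b5=1, b6=1, b7=0, b9=0, b10=0, b11=0, b12=1, b13=0, b14=0, b15=0.
p1 = XOR of data positions {3,5,7,9,11,13,15} = 1⊕1⊕0⊕0⊕0⊕0⊕0 = 0
p2 = XOR of data positions {3,6,7,10,11,14,15} = 1⊕1⊕0⊕0⊕0⊕0⊕0 = 0
p4 = XOR of data positions {5,6,7,12,13,14,15} = 1⊕1⊕0⊕1⊕0⊕0⊕0 = 1
p8 = XOR of data positions {9,10,11,12,13,14,15} = 0⊕0⊕0⊕1⊕0⊕0⊕0 = 1
Parity bits p1,p2,p4,p8 = 0011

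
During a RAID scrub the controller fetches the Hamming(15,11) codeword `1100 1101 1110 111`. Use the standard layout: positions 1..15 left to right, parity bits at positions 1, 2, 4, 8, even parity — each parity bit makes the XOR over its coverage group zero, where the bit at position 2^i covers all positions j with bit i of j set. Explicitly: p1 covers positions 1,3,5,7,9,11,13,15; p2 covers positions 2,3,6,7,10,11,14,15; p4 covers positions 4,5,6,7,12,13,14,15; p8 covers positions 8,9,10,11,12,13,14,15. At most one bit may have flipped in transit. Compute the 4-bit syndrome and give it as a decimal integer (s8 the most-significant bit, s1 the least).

12

s1: b1⊕b3⊕b5⊕b7⊕b9⊕b11⊕b13⊕b15 = 1⊕0⊕1⊕0⊕1⊕1⊕1⊕1 = 0
s2: b2⊕b3⊕b6⊕b7⊕b10⊕b11⊕b14⊕b15 = 1⊕0⊕1⊕0⊕1⊕1⊕1⊕1 = 0
s4: b4⊕b5⊕b6⊕b7⊕b12⊕b13⊕b14⊕b15 = 0⊕1⊕1⊕0⊕0⊕1⊕1⊕1 = 1
s8: b8⊕b9⊕b10⊕b11⊕b12⊕b13⊕b14⊕b15 = 1⊕1⊕1⊕1⊕0⊕1⊕1⊕1 = 1
Syndrome (s8...s1) = 1100 → position 12.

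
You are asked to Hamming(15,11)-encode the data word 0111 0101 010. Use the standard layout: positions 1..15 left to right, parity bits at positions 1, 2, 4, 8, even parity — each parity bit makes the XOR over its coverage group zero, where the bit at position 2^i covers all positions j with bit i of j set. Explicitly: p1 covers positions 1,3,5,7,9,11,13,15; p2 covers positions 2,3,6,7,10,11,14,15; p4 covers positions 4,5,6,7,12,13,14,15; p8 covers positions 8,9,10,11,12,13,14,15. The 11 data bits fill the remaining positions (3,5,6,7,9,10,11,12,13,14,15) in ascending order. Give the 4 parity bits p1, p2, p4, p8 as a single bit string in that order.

Place data bits at non-power-of-two positions: b3=0, b5=1, b6=1, b7=1, b9=0, b10=1, b11=0, b12=1, b13=0, b14=1, b15=0.
p1 = XOR of data positions {3,5,7,9,11,13,15} = 0⊕1⊕1⊕0⊕0⊕0⊕0 = 0
p2 = XOR of data positions {3,6,7,10,11,14,15} = 0⊕1⊕1⊕1⊕0⊕1⊕0 = 0
p4 = XOR of data positions {5,6,7,12,13,14,15} = 1⊕1⊕1⊕1⊕0⊕1⊕0 = 1
p8 = XOR of data positions {9,10,11,12,13,14,15} = 0⊕1⊕0⊕1⊕0⊕1⊕0 = 1
Parity bits p1,p2,p4,p8 = 0011

0011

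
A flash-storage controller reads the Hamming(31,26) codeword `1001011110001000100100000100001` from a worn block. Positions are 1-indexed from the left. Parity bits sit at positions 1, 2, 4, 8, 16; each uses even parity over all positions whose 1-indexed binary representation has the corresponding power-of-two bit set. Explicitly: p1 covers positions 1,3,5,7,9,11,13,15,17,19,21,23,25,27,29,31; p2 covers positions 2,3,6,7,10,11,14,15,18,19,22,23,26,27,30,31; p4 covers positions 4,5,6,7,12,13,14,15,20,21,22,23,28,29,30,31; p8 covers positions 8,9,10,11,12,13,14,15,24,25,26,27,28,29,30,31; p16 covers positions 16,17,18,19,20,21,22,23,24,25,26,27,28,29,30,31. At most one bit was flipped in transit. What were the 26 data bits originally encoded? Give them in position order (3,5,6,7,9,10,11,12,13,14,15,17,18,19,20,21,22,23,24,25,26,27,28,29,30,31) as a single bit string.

s1: b1⊕b3⊕b5⊕b7⊕b9⊕b11⊕b13⊕b15⊕b17⊕b19⊕b21⊕b23⊕b25⊕b27⊕b29⊕b31 = 1⊕0⊕0⊕1⊕1⊕0⊕1⊕0⊕1⊕0⊕0⊕0⊕0⊕0⊕0⊕1 = 0
s2: b2⊕b3⊕b6⊕b7⊕b10⊕b11⊕b14⊕b15⊕b18⊕b19⊕b22⊕b23⊕b26⊕b27⊕b30⊕b31 = 0⊕0⊕1⊕1⊕0⊕0⊕0⊕0⊕0⊕0⊕0⊕0⊕1⊕0⊕0⊕1 = 0
s4: b4⊕b5⊕b6⊕b7⊕b12⊕b13⊕b14⊕b15⊕b20⊕b21⊕b22⊕b23⊕b28⊕b29⊕b30⊕b31 = 1⊕0⊕1⊕1⊕0⊕1⊕0⊕0⊕1⊕0⊕0⊕0⊕0⊕0⊕0⊕1 = 0
s8: b8⊕b9⊕b10⊕b11⊕b12⊕b13⊕b14⊕b15⊕b24⊕b25⊕b26⊕b27⊕b28⊕b29⊕b30⊕b31 = 1⊕1⊕0⊕0⊕0⊕1⊕0⊕0⊕0⊕0⊕1⊕0⊕0⊕0⊕0⊕1 = 1
s16: b16⊕b17⊕b18⊕b19⊕b20⊕b21⊕b22⊕b23⊕b24⊕b25⊕b26⊕b27⊕b28⊕b29⊕b30⊕b31 = 0⊕1⊕0⊕0⊕1⊕0⊕0⊕0⊕0⊕0⊕1⊕0⊕0⊕0⊕0⊕1 = 0
Syndrome (s16...s1) = 01000 → position 8.
Flip bit 8: corrected codeword = 1001011010001000100100000100001
Data bits at positions 3,5,6,7,9,10,11,12,13,14,15,17,18,19,20,21,22,23,24,25,26,27,28,29,30,31: 00111000100100100000100001

00111000100100100000100001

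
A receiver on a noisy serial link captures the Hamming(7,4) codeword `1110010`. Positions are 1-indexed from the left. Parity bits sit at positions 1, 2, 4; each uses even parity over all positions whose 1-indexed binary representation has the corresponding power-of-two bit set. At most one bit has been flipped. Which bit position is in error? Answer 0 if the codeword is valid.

6

s1: b1⊕b3⊕b5⊕b7 = 1⊕1⊕0⊕0 = 0
s2: b2⊕b3⊕b6⊕b7 = 1⊕1⊕1⊕0 = 1
s4: b4⊕b5⊕b6⊕b7 = 0⊕0⊕1⊕0 = 1
Syndrome (s4...s1) = 110 → position 6.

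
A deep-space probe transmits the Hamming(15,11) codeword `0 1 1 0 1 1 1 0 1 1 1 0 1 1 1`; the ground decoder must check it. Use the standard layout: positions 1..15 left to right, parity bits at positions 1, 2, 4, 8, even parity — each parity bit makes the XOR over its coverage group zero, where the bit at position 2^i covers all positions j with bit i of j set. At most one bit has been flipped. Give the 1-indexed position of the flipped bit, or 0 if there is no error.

s1: b1⊕b3⊕b5⊕b7⊕b9⊕b11⊕b13⊕b15 = 0⊕1⊕1⊕1⊕1⊕1⊕1⊕1 = 1
s2: b2⊕b3⊕b6⊕b7⊕b10⊕b11⊕b14⊕b15 = 1⊕1⊕1⊕1⊕1⊕1⊕1⊕1 = 0
s4: b4⊕b5⊕b6⊕b7⊕b12⊕b13⊕b14⊕b15 = 0⊕1⊕1⊕1⊕0⊕1⊕1⊕1 = 0
s8: b8⊕b9⊕b10⊕b11⊕b12⊕b13⊕b14⊕b15 = 0⊕1⊕1⊕1⊕0⊕1⊕1⊕1 = 0
Syndrome (s8...s1) = 0001 → position 1.

1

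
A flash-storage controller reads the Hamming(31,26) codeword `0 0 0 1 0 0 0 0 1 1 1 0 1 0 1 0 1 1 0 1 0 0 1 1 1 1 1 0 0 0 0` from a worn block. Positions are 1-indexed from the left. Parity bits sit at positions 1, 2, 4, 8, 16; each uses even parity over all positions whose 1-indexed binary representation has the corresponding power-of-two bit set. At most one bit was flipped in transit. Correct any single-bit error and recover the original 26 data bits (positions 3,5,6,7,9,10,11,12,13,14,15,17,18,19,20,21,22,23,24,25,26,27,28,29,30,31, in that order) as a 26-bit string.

s1: b1⊕b3⊕b5⊕b7⊕b9⊕b11⊕b13⊕b15⊕b17⊕b19⊕b21⊕b23⊕b25⊕b27⊕b29⊕b31 = 0⊕0⊕0⊕0⊕1⊕1⊕1⊕1⊕1⊕0⊕0⊕1⊕1⊕1⊕0⊕0 = 0
s2: b2⊕b3⊕b6⊕b7⊕b10⊕b11⊕b14⊕b15⊕b18⊕b19⊕b22⊕b23⊕b26⊕b27⊕b30⊕b31 = 0⊕0⊕0⊕0⊕1⊕1⊕0⊕1⊕1⊕0⊕0⊕1⊕1⊕1⊕0⊕0 = 1
s4: b4⊕b5⊕b6⊕b7⊕b12⊕b13⊕b14⊕b15⊕b20⊕b21⊕b22⊕b23⊕b28⊕b29⊕b30⊕b31 = 1⊕0⊕0⊕0⊕0⊕1⊕0⊕1⊕1⊕0⊕0⊕1⊕0⊕0⊕0⊕0 = 1
s8: b8⊕b9⊕b10⊕b11⊕b12⊕b13⊕b14⊕b15⊕b24⊕b25⊕b26⊕b27⊕b28⊕b29⊕b30⊕b31 = 0⊕1⊕1⊕1⊕0⊕1⊕0⊕1⊕1⊕1⊕1⊕1⊕0⊕0⊕0⊕0 = 1
s16: b16⊕b17⊕b18⊕b19⊕b20⊕b21⊕b22⊕b23⊕b24⊕b25⊕b26⊕b27⊕b28⊕b29⊕b30⊕b31 = 0⊕1⊕1⊕0⊕1⊕0⊕0⊕1⊕1⊕1⊕1⊕1⊕0⊕0⊕0⊕0 = 0
Syndrome (s16...s1) = 01110 → position 14.
Flip bit 14: corrected codeword = 0001000011101110110100111110000
Data bits at positions 3,5,6,7,9,10,11,12,13,14,15,17,18,19,20,21,22,23,24,25,26,27,28,29,30,31: 00001110111110100111110000

00001110111110100111110000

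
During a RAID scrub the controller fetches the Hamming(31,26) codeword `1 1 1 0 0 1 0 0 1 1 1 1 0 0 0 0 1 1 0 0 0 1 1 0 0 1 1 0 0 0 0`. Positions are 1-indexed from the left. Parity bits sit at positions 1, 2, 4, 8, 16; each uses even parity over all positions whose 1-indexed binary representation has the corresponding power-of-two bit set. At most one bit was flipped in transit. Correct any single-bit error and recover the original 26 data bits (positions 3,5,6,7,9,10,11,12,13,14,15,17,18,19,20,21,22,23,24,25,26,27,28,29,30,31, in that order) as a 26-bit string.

10101111000110001100110000

s1: b1⊕b3⊕b5⊕b7⊕b9⊕b11⊕b13⊕b15⊕b17⊕b19⊕b21⊕b23⊕b25⊕b27⊕b29⊕b31 = 1⊕1⊕0⊕0⊕1⊕1⊕0⊕0⊕1⊕0⊕0⊕1⊕0⊕1⊕0⊕0 = 1
s2: b2⊕b3⊕b6⊕b7⊕b10⊕b11⊕b14⊕b15⊕b18⊕b19⊕b22⊕b23⊕b26⊕b27⊕b30⊕b31 = 1⊕1⊕1⊕0⊕1⊕1⊕0⊕0⊕1⊕0⊕1⊕1⊕1⊕1⊕0⊕0 = 0
s4: b4⊕b5⊕b6⊕b7⊕b12⊕b13⊕b14⊕b15⊕b20⊕b21⊕b22⊕b23⊕b28⊕b29⊕b30⊕b31 = 0⊕0⊕1⊕0⊕1⊕0⊕0⊕0⊕0⊕0⊕1⊕1⊕0⊕0⊕0⊕0 = 0
s8: b8⊕b9⊕b10⊕b11⊕b12⊕b13⊕b14⊕b15⊕b24⊕b25⊕b26⊕b27⊕b28⊕b29⊕b30⊕b31 = 0⊕1⊕1⊕1⊕1⊕0⊕0⊕0⊕0⊕0⊕1⊕1⊕0⊕0⊕0⊕0 = 0
s16: b16⊕b17⊕b18⊕b19⊕b20⊕b21⊕b22⊕b23⊕b24⊕b25⊕b26⊕b27⊕b28⊕b29⊕b30⊕b31 = 0⊕1⊕1⊕0⊕0⊕0⊕1⊕1⊕0⊕0⊕1⊕1⊕0⊕0⊕0⊕0 = 0
Syndrome (s16...s1) = 00001 → position 1.
Flip bit 1: corrected codeword = 0110010011110000110001100110000
Data bits at positions 3,5,6,7,9,10,11,12,13,14,15,17,18,19,20,21,22,23,24,25,26,27,28,29,30,31: 10101111000110001100110000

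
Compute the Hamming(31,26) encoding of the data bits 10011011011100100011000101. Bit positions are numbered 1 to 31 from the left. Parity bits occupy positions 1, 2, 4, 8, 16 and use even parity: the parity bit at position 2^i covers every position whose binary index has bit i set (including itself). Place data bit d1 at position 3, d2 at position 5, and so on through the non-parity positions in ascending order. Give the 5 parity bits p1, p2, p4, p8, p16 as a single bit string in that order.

Place data bits at non-power-of-two positions: b3=1, b5=0, b6=0, b7=1, b9=1, b10=0, b11=1, b12=1, b13=0, b14=1, b15=1, b17=1, b18=0, b19=0, b20=1, b21=0, b22=0, b23=0, b24=1, b25=1, b26=0, b27=0, b28=0, b29=1, b30=0, b31=1.
p1 = XOR of data positions {3,5,7,9,11,13,15,17,19,21,23,25,27,29,31} = 1⊕0⊕1⊕1⊕1⊕0⊕1⊕1⊕0⊕0⊕0⊕1⊕0⊕1⊕1 = 1
p2 = XOR of data positions {3,6,7,10,11,14,15,18,19,22,23,26,27,30,31} = 1⊕0⊕1⊕0⊕1⊕1⊕1⊕0⊕0⊕0⊕0⊕0⊕0⊕0⊕1 = 0
p4 = XOR of data positions {5,6,7,12,13,14,15,20,21,22,23,28,29,30,31} = 0⊕0⊕1⊕1⊕0⊕1⊕1⊕1⊕0⊕0⊕0⊕0⊕1⊕0⊕1 = 1
p8 = XOR of data positions {9,10,11,12,13,14,15,24,25,26,27,28,29,30,31} = 1⊕0⊕1⊕1⊕0⊕1⊕1⊕1⊕1⊕0⊕0⊕0⊕1⊕0⊕1 = 1
p16 = XOR of data positions {17,18,19,20,21,22,23,24,25,26,27,28,29,30,31} = 1⊕0⊕0⊕1⊕0⊕0⊕0⊕1⊕1⊕0⊕0⊕0⊕1⊕0⊕1 = 0
Parity bits p1,p2,p4,p8,p16 = 10110

10110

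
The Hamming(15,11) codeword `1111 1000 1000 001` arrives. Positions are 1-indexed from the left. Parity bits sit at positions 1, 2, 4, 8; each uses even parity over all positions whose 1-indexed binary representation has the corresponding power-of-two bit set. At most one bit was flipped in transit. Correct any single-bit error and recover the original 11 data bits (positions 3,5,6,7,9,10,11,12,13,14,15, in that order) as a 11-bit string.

11011000001

s1: b1⊕b3⊕b5⊕b7⊕b9⊕b11⊕b13⊕b15 = 1⊕1⊕1⊕0⊕1⊕0⊕0⊕1 = 1
s2: b2⊕b3⊕b6⊕b7⊕b10⊕b11⊕b14⊕b15 = 1⊕1⊕0⊕0⊕0⊕0⊕0⊕1 = 1
s4: b4⊕b5⊕b6⊕b7⊕b12⊕b13⊕b14⊕b15 = 1⊕1⊕0⊕0⊕0⊕0⊕0⊕1 = 1
s8: b8⊕b9⊕b10⊕b11⊕b12⊕b13⊕b14⊕b15 = 0⊕1⊕0⊕0⊕0⊕0⊕0⊕1 = 0
Syndrome (s8...s1) = 0111 → position 7.
Flip bit 7: corrected codeword = 111110101000001
Data bits at positions 3,5,6,7,9,10,11,12,13,14,15: 11011000001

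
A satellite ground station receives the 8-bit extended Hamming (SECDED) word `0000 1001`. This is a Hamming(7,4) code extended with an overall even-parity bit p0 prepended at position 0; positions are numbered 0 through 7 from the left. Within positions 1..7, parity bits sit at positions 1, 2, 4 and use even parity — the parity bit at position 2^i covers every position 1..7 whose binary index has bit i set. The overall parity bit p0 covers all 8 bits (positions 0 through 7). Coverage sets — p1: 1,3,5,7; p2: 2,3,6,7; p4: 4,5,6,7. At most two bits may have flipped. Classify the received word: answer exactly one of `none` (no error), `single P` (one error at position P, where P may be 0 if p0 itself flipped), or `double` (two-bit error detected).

s1: b1⊕b3⊕b5⊕b7 = 0⊕0⊕0⊕1 = 1
s2: b2⊕b3⊕b6⊕b7 = 0⊕0⊕0⊕1 = 1
s4: b4⊕b5⊕b6⊕b7 = 1⊕0⊕0⊕1 = 0
Syndrome (s4...s1) = 011 → position 3.
Overall parity (XOR of all 8 bits, including p0): 0⊕0⊕0⊕0⊕1⊕0⊕0⊕1 = 0
Overall=0, syndrome position=3 → double-bit error detected (uncorrectable).

double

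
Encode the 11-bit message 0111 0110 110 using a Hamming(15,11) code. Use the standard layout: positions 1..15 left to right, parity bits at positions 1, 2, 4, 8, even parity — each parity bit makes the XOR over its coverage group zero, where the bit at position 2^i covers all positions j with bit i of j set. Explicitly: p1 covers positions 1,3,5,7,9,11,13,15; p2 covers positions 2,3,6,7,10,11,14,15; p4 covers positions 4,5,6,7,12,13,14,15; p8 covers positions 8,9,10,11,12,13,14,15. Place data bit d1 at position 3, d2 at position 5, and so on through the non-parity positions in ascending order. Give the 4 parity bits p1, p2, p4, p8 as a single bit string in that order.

Place data bits at non-power-of-two positions: b3=0, b5=1, b6=1, b7=1, b9=0, b10=1, b11=1, b12=0, b13=1, b14=1, b15=0.
p1 = XOR of data positions {3,5,7,9,11,13,15} = 0⊕1⊕1⊕0⊕1⊕1⊕0 = 0
p2 = XOR of data positions {3,6,7,10,11,14,15} = 0⊕1⊕1⊕1⊕1⊕1⊕0 = 1
p4 = XOR of data positions {5,6,7,12,13,14,15} = 1⊕1⊕1⊕0⊕1⊕1⊕0 = 1
p8 = XOR of data positions {9,10,11,12,13,14,15} = 0⊕1⊕1⊕0⊕1⊕1⊕0 = 0
Parity bits p1,p2,p4,p8 = 0110

0110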